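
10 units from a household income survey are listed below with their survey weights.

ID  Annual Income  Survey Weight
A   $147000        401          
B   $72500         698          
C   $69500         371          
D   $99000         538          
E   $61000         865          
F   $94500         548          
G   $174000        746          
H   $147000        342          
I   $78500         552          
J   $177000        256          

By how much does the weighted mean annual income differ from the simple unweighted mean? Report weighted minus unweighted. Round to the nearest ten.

Unweighted sum = 1120000
Unweighted mean = 1120000 / 10 = 112000
Weighted sum = 147000×401 + 72500×698 + 69500×371 + 99000×538 + 61000×865 + 94500×548 + 174000×746 + 147000×342 + 78500×552 + 177000×256
  = 58947000 + 50605000 + 25784500 + 53262000 + 52765000 + 51786000 + 129804000 + 50274000 + 43332000 + 45312000 = 561871500
Sum of weights = 401 + 698 + 371 + 538 + 865 + 548 + 746 + 342 + 552 + 256 = 5317
Weighted mean = 561871500 / 5317 = 105674.53
Difference (weighted minus unweighted) = -6325.4655

-6330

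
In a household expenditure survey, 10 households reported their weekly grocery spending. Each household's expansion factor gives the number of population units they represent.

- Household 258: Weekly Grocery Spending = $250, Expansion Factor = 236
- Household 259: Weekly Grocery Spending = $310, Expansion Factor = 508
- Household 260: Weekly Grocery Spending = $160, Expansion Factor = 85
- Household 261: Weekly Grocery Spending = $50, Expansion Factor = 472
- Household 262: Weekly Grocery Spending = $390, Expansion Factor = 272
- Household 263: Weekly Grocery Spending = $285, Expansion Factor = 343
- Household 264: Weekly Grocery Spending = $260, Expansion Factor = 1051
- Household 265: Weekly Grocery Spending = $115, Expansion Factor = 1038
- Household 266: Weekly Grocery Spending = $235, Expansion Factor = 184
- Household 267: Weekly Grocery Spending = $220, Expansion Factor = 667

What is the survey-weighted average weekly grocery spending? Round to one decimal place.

214.2

Weighted sum = 250×236 + 310×508 + 160×85 + 50×472 + 390×272 + 285×343 + 260×1051 + 115×1038 + 235×184 + 220×667
  = 59000 + 157480 + 13600 + 23600 + 106080 + 97755 + 273260 + 119370 + 43240 + 146740 = 1040125
Sum of weights = 236 + 508 + 85 + 472 + 272 + 343 + 1051 + 1038 + 184 + 667 = 4856
Weighted mean = 1040125 / 4856 = 214.19378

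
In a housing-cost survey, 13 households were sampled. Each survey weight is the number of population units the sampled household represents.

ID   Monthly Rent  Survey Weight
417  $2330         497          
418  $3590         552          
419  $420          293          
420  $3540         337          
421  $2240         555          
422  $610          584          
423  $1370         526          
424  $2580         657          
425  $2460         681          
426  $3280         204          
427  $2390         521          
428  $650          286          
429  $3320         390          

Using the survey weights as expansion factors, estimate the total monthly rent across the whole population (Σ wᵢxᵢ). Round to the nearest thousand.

13541000

Weighted total = 13541120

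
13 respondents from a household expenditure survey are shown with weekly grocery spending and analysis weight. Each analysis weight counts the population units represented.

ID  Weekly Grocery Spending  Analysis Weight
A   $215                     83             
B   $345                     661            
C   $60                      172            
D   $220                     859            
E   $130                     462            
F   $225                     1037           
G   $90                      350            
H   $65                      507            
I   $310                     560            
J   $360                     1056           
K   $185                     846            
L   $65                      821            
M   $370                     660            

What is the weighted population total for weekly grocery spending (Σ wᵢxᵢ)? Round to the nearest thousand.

Weighted total = 1810865

1811000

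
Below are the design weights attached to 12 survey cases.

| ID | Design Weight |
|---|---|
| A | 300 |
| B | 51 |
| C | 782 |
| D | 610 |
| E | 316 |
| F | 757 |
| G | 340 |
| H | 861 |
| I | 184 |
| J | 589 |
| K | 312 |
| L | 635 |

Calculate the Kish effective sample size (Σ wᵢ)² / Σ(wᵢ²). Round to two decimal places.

9.44

Σ wᵢ = 300 + 51 + 782 + 610 + 316 + 757 + 340 + 861 + 184 + 589 + 312 + 635 = 5737
Σ wᵢ² = 3487397
n_eff = 5737² / 3487397 = 32913169 / 3487397 = 9.4377465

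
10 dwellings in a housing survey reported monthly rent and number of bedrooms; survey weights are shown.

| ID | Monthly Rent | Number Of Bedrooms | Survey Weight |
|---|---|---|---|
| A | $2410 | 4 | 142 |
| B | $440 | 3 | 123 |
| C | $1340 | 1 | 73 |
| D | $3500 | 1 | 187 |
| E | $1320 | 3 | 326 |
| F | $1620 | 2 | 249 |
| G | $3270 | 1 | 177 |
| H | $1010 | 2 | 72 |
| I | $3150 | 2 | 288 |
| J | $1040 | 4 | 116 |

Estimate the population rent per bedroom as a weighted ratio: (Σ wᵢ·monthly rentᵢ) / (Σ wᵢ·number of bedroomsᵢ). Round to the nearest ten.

Σ wᵢ·y = 2410×142 + 440×123 + 1340×73 + 3500×187 + 1320×326 + 1620×249 + 3270×177 + 1010×72 + 3150×288 + 1040×116
  = 342220 + 54120 + 97820 + 654500 + 430320 + 403380 + 578790 + 72720 + 907200 + 120640 = 3661710
Σ wᵢ·x = 4×142 + 3×123 + 1×73 + 1×187 + 3×326 + 2×249 + 1×177 + 2×72 + 2×288 + 4×116
  = 568 + 369 + 73 + 187 + 978 + 498 + 177 + 144 + 576 + 464 = 4034
Ratio = 3661710 / 4034 = 907.71195

910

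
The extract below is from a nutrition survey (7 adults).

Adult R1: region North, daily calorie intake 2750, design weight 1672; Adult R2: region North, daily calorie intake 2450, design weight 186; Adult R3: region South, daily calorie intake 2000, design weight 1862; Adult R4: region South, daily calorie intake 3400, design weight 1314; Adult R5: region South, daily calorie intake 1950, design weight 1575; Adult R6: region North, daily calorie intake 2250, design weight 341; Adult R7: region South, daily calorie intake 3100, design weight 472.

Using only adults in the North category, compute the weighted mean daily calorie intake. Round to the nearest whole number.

North rows: R1, R2, R6
Weighted sum = 2750×1672 + 2450×186 + 2250×341
  = 4598000 + 455700 + 767250 = 5820950
Sum of weights = 2199
Weighted mean = 5820950 / 2199 = 2647.0896

2647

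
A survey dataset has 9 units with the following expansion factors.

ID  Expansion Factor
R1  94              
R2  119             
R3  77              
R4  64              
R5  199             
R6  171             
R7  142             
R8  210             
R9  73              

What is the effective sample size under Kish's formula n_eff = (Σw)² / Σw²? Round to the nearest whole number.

Σ wᵢ = 94 + 119 + 77 + 64 + 199 + 171 + 142 + 210 + 73 = 1149
Σ wᵢ² = 8836 + 14161 + 5929 + 4096 + 39601 + 29241 + 20164 + 44100 + 5329 = 171457
n_eff = 1149² / 171457 = 1320201 / 171457 = 7.6998956

8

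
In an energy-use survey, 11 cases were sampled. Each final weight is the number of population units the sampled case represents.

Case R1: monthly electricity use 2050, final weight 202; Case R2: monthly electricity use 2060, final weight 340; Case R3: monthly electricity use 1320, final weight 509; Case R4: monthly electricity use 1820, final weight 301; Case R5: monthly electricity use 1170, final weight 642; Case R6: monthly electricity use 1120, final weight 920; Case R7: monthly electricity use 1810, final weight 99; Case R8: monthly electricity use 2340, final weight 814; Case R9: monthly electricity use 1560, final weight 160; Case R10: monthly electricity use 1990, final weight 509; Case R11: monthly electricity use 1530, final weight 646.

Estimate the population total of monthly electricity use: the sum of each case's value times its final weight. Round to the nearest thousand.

Weighted total = 8450580

8451000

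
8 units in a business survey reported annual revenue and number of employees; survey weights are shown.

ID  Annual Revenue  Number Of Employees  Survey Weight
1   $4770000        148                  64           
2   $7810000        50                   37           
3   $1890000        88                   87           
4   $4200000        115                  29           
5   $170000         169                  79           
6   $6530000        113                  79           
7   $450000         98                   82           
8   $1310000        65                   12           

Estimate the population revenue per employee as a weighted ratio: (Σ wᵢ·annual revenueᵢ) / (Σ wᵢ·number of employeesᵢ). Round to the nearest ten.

Σ wᵢ·y = 4770000×64 + 7810000×37 + 1890000×87 + 4200000×29 + 170000×79 + 6530000×79 + 450000×82 + 1310000×12
  = 305280000 + 288970000 + 164430000 + 121800000 + 13430000 + 515870000 + 36900000 + 15720000 = 1462400000
Σ wᵢ·x = 148×64 + 50×37 + 88×87 + 115×29 + 169×79 + 113×79 + 98×82 + 65×12
  = 9472 + 1850 + 7656 + 3335 + 13351 + 8927 + 8036 + 780 = 53407
Ratio = 1462400000 / 53407 = 27382.178

27380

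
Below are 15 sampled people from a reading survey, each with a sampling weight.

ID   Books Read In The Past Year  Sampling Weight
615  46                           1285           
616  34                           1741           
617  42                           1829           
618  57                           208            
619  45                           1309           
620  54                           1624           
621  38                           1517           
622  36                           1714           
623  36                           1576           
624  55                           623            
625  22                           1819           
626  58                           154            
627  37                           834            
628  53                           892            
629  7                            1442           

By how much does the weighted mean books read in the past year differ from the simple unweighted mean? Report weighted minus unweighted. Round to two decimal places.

-3.57

Unweighted sum = 620
Unweighted mean = 620 / 15 = 41.333333
Weighted sum = 701108
Sum of weights = 18567
Weighted mean = 701108 / 18567 = 37.760974
Difference (weighted minus unweighted) = -3.5723596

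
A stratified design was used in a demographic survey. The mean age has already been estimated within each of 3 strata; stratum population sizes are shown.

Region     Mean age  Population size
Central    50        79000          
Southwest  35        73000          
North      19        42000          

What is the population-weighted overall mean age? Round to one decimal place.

Σ Nₕ·x̄ₕ = 50×79000 + 35×73000 + 19×42000
  = 3950000 + 2555000 + 798000 = 7303000
Σ Nₕ = 79000 + 73000 + 42000 = 194000
Overall mean = 7303000 / 194000 = 37.64433

37.6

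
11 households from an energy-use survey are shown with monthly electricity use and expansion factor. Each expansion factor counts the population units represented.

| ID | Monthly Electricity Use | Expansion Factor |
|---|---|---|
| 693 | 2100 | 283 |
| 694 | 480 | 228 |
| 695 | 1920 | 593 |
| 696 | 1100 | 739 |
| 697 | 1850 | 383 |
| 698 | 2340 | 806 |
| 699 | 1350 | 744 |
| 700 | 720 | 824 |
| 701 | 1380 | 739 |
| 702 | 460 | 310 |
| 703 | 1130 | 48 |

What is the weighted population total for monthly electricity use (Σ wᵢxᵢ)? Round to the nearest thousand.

8064000

Weighted total = 2100×283 + 480×228 + 1920×593 + 1100×739 + 1850×383 + 2340×806 + 1350×744 + 720×824 + 1380×739 + 460×310 + 1130×48
  = 594300 + 109440 + 1138560 + 812900 + 708550 + 1886040 + 1004400 + 593280 + 1019820 + 142600 + 54240 = 8064130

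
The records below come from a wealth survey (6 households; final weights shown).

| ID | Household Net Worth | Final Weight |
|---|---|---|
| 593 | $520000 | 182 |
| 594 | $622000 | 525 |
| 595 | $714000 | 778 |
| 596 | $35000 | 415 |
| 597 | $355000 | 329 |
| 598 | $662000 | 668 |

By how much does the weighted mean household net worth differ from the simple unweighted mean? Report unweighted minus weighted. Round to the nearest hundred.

-50400

Unweighted sum = 2908000
Unweighted mean = 2908000 / 6 = 484666.67
Weighted sum = 520000×182 + 622000×525 + 714000×778 + 35000×415 + 355000×329 + 662000×668
  = 94640000 + 326550000 + 555492000 + 14525000 + 116795000 + 442216000 = 1550218000
Sum of weights = 182 + 525 + 778 + 415 + 329 + 668 = 2897
Weighted mean = 1550218000 / 2897 = 535111.49
Difference (unweighted minus weighted) = -50444.828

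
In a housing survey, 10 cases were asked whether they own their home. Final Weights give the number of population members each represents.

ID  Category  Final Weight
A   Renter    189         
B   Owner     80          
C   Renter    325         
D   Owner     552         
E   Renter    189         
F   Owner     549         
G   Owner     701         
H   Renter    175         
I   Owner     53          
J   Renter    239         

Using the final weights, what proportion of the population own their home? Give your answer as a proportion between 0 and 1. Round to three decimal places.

Sum of weights for 'Owner' = 80 + 552 + 549 + 701 + 53 = 1935
Total weight = 189 + 80 + 325 + 552 + 189 + 549 + 701 + 175 + 53 + 239 = 3052
Weighted proportion = 1935 / 3052 = 0.63401048

0.634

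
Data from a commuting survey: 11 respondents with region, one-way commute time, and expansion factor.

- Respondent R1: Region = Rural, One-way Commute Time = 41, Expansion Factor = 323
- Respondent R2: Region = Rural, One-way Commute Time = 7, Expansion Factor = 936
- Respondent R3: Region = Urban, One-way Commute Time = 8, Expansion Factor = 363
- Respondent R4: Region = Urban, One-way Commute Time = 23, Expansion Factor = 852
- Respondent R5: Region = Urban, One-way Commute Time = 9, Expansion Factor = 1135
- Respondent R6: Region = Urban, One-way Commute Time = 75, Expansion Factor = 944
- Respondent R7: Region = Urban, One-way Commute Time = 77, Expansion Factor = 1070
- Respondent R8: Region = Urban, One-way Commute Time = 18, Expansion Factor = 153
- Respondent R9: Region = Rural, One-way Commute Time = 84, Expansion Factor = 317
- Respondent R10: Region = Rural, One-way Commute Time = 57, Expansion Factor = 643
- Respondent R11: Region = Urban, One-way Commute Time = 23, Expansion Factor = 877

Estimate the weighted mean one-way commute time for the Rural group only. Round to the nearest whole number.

37

Rural rows: R1, R2, R9, R10
Weighted sum = 83074
Sum of weights = 323 + 936 + 317 + 643 = 2219
Weighted mean = 83074 / 2219 = 37.437584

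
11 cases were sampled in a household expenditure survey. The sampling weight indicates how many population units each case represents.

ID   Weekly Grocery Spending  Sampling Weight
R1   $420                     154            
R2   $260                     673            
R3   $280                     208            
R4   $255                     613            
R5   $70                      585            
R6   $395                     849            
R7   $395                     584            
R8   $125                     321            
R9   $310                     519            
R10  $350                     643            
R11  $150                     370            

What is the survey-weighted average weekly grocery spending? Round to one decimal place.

Weighted sum = 420×154 + 260×673 + 280×208 + 255×613 + 70×585 + 395×849 + 395×584 + 125×321 + 310×519 + 350×643 + 150×370
  = 1542765
Sum of weights = 5519
Weighted mean = 1542765 / 5519 = 279.53705

279.5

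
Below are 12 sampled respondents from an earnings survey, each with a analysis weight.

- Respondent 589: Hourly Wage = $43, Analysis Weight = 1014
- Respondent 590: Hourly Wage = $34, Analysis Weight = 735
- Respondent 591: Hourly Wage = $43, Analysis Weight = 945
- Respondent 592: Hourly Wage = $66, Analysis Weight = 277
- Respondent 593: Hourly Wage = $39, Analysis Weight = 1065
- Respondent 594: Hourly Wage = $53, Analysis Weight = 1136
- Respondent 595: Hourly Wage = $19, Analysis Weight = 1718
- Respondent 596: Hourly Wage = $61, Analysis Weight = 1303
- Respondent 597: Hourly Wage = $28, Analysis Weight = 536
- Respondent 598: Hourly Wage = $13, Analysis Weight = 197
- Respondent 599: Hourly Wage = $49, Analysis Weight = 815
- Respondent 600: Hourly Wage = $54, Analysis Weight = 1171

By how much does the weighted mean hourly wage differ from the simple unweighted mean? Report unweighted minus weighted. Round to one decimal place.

Unweighted sum = 43 + 34 + 43 + 66 + 39 + 53 + 19 + 61 + 28 + 13 + 49 + 54 = 502
Unweighted mean = 502 / 12 = 41.833333
Weighted sum = 43×1014 + 34×735 + 43×945 + 66×277 + 39×1065 + 53×1136 + 19×1718 + 61×1303 + 28×536 + 13×197 + 49×815 + 54×1171
  = 43602 + 24990 + 40635 + 18282 + 41535 + 60208 + 32642 + 79483 + 15008 + 2561 + 39935 + 63234 = 462115
Sum of weights = 1014 + 735 + 945 + 277 + 1065 + 1136 + 1718 + 1303 + 536 + 197 + 815 + 1171 = 10912
Weighted mean = 462115 / 10912 = 42.349249
Difference (unweighted minus weighted) = -0.5159152

-0.5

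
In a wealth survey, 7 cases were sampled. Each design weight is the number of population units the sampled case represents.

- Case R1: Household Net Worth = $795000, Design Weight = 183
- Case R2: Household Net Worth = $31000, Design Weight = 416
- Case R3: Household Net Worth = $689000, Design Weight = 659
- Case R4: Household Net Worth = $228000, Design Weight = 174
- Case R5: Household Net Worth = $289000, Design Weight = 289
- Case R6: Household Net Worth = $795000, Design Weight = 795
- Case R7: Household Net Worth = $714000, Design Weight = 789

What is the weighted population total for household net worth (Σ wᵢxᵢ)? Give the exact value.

1930996000

Weighted total = 795000×183 + 31000×416 + 689000×659 + 228000×174 + 289000×289 + 795000×795 + 714000×789
  = 145485000 + 12896000 + 454051000 + 39672000 + 83521000 + 632025000 + 563346000 = 1930996000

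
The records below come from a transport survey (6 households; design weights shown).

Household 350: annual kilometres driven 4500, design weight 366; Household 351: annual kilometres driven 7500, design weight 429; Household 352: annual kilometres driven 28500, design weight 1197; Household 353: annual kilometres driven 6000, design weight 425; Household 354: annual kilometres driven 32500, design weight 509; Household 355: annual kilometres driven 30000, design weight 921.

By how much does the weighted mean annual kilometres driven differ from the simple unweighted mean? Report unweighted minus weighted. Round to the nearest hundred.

Unweighted sum = 4500 + 7500 + 28500 + 6000 + 32500 + 30000 = 109000
Unweighted mean = 109000 / 6 = 18166.667
Weighted sum = 4500×366 + 7500×429 + 28500×1197 + 6000×425 + 32500×509 + 30000×921
  = 1647000 + 3217500 + 34114500 + 2550000 + 16542500 + 27630000 = 85701500
Sum of weights = 366 + 429 + 1197 + 425 + 509 + 921 = 3847
Weighted mean = 85701500 / 3847 = 22277.489
Difference (unweighted minus weighted) = -4110.8223

-4100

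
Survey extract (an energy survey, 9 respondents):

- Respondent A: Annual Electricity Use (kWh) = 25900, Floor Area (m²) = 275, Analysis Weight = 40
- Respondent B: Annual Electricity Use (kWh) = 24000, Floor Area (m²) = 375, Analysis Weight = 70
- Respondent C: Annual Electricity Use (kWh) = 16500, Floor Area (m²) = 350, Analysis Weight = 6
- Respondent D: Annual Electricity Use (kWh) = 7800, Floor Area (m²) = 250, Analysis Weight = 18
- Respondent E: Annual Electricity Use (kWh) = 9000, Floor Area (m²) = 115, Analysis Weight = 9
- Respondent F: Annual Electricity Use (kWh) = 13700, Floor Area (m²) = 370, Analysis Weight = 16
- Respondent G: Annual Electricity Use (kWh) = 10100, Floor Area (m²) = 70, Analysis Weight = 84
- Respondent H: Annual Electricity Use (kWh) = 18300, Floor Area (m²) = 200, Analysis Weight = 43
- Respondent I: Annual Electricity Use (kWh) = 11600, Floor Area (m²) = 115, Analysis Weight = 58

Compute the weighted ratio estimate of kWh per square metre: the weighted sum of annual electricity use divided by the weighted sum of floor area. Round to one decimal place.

Σ wᵢ·y = 5563700
Σ wᵢ·x = 275×40 + 375×70 + 350×6 + 250×18 + 115×9 + 370×16 + 70×84 + 200×43 + 115×58
  = 11000 + 26250 + 2100 + 4500 + 1035 + 5920 + 5880 + 8600 + 6670 = 71955
Ratio = 5563700 / 71955 = 77.321937

77.3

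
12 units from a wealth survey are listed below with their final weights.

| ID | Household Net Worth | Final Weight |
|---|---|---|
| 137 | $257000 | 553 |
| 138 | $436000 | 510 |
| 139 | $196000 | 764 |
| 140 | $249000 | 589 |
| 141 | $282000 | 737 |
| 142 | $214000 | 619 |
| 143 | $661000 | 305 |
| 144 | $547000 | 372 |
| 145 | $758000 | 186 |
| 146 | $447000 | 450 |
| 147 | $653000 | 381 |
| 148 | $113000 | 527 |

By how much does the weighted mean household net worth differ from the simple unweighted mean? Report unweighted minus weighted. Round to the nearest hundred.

Unweighted sum = 257000 + 436000 + 196000 + 249000 + 282000 + 214000 + 661000 + 547000 + 758000 + 447000 + 653000 + 113000 = 4813000
Unweighted mean = 4813000 / 12 = 401083.33
Weighted sum = 257000×553 + 436000×510 + 196000×764 + 249000×589 + 282000×737 + 214000×619 + 661000×305 + 547000×372 + 758000×186 + 447000×450 + 653000×381 + 113000×527
  = 2056757000
Sum of weights = 553 + 510 + 764 + 589 + 737 + 619 + 305 + 372 + 186 + 450 + 381 + 527 = 5993
Weighted mean = 2056757000 / 5993 = 343193.23
Difference (unweighted minus weighted) = 57890.108

57900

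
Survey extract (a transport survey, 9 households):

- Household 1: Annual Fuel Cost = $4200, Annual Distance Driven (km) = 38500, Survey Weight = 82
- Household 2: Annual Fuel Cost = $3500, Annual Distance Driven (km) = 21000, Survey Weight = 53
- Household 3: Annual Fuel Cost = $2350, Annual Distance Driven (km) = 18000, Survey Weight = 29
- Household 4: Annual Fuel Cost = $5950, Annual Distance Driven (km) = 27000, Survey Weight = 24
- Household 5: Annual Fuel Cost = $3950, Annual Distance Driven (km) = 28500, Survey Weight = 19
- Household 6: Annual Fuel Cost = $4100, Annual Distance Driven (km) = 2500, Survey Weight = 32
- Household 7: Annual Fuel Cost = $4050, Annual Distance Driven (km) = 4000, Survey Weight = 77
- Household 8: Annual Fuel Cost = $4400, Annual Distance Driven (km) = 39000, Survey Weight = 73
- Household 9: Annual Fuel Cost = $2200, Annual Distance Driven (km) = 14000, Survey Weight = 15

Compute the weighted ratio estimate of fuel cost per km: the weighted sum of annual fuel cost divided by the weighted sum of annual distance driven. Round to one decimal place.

0.2

Σ wᵢ·y = 4200×82 + 3500×53 + 2350×29 + 5950×24 + 3950×19 + 4100×32 + 4050×77 + 4400×73 + 2200×15
  = 344400 + 185500 + 68150 + 142800 + 75050 + 131200 + 311850 + 321200 + 33000 = 1613150
Σ wᵢ·x = 9426500
Ratio = 1613150 / 9426500 = 0.17112926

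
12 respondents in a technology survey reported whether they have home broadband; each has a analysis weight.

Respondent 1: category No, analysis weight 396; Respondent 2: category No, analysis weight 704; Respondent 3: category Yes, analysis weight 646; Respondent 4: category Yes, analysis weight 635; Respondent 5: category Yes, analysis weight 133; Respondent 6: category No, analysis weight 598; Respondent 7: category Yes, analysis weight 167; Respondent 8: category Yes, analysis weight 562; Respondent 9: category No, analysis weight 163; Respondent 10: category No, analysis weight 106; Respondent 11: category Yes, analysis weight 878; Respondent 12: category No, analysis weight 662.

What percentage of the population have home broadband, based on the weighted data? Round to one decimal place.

Sum of weights for 'Yes' = 646 + 635 + 133 + 167 + 562 + 878 = 3021
Total weight = 396 + 704 + 646 + 635 + 133 + 598 + 167 + 562 + 163 + 106 + 878 + 662 = 5650
Weighted proportion = 3021 / 5650 = 0.53469027 → 53.469027%

53.5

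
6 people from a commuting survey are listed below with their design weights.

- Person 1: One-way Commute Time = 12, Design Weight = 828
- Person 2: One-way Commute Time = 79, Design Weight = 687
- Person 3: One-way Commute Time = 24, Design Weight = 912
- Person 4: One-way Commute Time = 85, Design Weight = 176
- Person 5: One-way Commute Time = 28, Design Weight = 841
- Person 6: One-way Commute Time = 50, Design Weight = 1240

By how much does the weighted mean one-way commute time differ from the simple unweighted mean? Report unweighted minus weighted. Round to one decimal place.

6.5

Unweighted sum = 12 + 79 + 24 + 85 + 28 + 50 = 278
Unweighted mean = 278 / 6 = 46.333333
Weighted sum = 12×828 + 79×687 + 24×912 + 85×176 + 28×841 + 50×1240
  = 9936 + 54273 + 21888 + 14960 + 23548 + 62000 = 186605
Sum of weights = 828 + 687 + 912 + 176 + 841 + 1240 = 4684
Weighted mean = 186605 / 4684 = 39.838813
Difference (unweighted minus weighted) = 6.4945204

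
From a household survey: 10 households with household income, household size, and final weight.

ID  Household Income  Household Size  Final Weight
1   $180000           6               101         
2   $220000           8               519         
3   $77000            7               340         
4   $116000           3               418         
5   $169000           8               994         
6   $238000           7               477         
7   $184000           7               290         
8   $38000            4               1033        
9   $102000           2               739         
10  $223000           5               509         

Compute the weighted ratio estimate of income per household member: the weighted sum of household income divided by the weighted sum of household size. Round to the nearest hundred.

Σ wᵢ·y = 180000×101 + 220000×519 + 77000×340 + 116000×418 + 169000×994 + 238000×477 + 184000×290 + 38000×1033 + 102000×739 + 223000×509
  = 18180000 + 114180000 + 26180000 + 48488000 + 167986000 + 113526000 + 53360000 + 39254000 + 75378000 + 113507000 = 770039000
Σ wᵢ·x = 6×101 + 8×519 + 7×340 + 3×418 + 8×994 + 7×477 + 7×290 + 4×1033 + 2×739 + 5×509
  = 606 + 4152 + 2380 + 1254 + 7952 + 3339 + 2030 + 4132 + 1478 + 2545 = 29868
Ratio = 770039000 / 29868 = 25781.405

25800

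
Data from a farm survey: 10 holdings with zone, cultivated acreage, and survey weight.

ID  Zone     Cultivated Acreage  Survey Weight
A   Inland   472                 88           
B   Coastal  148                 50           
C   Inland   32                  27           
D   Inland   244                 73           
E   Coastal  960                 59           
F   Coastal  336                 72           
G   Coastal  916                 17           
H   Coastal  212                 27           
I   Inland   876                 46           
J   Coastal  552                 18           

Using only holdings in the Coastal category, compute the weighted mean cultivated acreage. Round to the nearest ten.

Coastal rows: B, E, F, G, H, J
Weighted sum = 148×50 + 960×59 + 336×72 + 916×17 + 212×27 + 552×18
  = 7400 + 56640 + 24192 + 15572 + 5724 + 9936 = 119464
Sum of weights = 50 + 59 + 72 + 17 + 27 + 18 = 243
Weighted mean = 119464 / 243 = 491.6214

490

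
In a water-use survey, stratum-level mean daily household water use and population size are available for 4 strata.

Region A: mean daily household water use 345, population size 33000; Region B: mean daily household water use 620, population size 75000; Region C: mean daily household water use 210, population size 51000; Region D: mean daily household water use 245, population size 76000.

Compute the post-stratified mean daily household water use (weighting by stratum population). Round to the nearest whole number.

371

Σ Nₕ·x̄ₕ = 87215000
Σ Nₕ = 33000 + 75000 + 51000 + 76000 = 235000
Overall mean = 87215000 / 235000 = 371.12766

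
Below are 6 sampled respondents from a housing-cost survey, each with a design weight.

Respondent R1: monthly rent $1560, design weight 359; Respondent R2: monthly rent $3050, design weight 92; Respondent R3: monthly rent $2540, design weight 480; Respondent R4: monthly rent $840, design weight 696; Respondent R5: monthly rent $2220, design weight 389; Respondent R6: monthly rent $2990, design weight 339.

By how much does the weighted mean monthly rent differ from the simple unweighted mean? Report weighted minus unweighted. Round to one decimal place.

-280.0

Unweighted sum = 1560 + 3050 + 2540 + 840 + 2220 + 2990 = 13200
Unweighted mean = 13200 / 6 = 2200
Weighted sum = 1560×359 + 3050×92 + 2540×480 + 840×696 + 2220×389 + 2990×339
  = 4521670
Sum of weights = 359 + 92 + 480 + 696 + 389 + 339 = 2355
Weighted mean = 4521670 / 2355 = 1920.0297
Difference (weighted minus unweighted) = -279.97028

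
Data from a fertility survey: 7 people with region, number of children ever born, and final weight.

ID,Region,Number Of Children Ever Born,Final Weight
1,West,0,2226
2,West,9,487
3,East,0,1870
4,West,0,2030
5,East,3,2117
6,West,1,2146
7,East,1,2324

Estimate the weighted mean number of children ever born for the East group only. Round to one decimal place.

East rows: 3, 5, 7
Weighted sum = 0×1870 + 3×2117 + 1×2324
  = 0 + 6351 + 2324 = 8675
Sum of weights = 1870 + 2117 + 2324 = 6311
Weighted mean = 8675 / 6311 = 1.3745841

1.4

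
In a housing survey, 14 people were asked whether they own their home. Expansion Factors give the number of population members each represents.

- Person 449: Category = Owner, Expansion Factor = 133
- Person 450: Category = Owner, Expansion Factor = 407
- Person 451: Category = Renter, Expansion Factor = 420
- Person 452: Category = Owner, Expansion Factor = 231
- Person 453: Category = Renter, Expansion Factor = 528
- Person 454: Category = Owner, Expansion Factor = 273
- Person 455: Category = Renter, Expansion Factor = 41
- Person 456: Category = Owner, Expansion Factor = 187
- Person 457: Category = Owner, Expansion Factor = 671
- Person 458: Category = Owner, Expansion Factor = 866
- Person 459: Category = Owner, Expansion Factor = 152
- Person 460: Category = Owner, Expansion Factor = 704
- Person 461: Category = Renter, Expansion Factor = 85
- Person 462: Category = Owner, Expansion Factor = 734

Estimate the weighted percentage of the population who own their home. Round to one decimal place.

Sum of weights for 'Owner' = 133 + 407 + 231 + 273 + 187 + 671 + 866 + 152 + 704 + 734 = 4358
Total weight = 5432
Weighted proportion = 4358 / 5432 = 0.80228277 → 80.228277%

80.2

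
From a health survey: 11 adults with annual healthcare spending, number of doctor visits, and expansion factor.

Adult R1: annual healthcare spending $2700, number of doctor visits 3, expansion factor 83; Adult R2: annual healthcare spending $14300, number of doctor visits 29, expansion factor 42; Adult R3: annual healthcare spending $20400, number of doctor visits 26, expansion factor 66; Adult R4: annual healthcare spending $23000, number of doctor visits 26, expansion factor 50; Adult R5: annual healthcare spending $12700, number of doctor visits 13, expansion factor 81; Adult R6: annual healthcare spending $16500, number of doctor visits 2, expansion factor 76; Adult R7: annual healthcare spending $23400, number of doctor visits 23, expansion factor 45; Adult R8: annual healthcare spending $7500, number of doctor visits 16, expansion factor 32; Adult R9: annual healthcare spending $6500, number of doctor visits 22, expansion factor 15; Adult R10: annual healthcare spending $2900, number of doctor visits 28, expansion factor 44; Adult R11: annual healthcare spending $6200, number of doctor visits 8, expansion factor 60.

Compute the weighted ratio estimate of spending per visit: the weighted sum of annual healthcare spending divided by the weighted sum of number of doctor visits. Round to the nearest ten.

810

Σ wᵢ·y = 2700×83 + 14300×42 + 20400×66 + 23000×50 + 12700×81 + 16500×76 + 23400×45 + 7500×32 + 6500×15 + 2900×44 + 6200×60
  = 224100 + 600600 + 1346400 + 1150000 + 1028700 + 1254000 + 1053000 + 240000 + 97500 + 127600 + 372000 = 7493900
Σ wᵢ·x = 3×83 + 29×42 + 26×66 + 26×50 + 13×81 + 2×76 + 23×45 + 16×32 + 22×15 + 28×44 + 8×60
  = 249 + 1218 + 1716 + 1300 + 1053 + 152 + 1035 + 512 + 330 + 1232 + 480 = 9277
Ratio = 7493900 / 9277 = 807.79347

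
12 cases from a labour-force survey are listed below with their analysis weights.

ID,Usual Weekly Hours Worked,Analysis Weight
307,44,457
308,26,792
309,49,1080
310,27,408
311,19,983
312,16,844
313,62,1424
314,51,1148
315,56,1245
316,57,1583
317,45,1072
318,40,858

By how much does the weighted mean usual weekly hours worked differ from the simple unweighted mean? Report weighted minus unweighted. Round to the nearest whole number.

3

Unweighted sum = 492
Unweighted mean = 492 / 12 = 41
Weighted sum = 44×457 + 26×792 + 49×1080 + 27×408 + 19×983 + 16×844 + 62×1424 + 51×1148 + 56×1245 + 57×1583 + 45×1072 + 40×858
  = 526164
Sum of weights = 457 + 792 + 1080 + 408 + 983 + 844 + 1424 + 1148 + 1245 + 1583 + 1072 + 858 = 11894
Weighted mean = 526164 / 11894 = 44.237767
Difference (weighted minus unweighted) = 3.2377669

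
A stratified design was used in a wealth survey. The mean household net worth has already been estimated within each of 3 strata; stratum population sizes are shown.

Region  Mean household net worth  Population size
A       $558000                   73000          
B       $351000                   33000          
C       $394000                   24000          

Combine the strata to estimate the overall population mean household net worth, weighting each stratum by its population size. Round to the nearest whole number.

475177

Σ Nₕ·x̄ₕ = 558000×73000 + 351000×33000 + 394000×24000
  = 40734000000 + 11583000000 + 9456000000 = 61773000000
Σ Nₕ = 73000 + 33000 + 24000 = 130000
Overall mean = 61773000000 / 130000 = 475176.92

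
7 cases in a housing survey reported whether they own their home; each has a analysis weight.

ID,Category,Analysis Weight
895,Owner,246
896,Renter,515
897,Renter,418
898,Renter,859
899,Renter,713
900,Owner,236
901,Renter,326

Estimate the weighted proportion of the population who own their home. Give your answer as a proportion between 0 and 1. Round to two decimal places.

Sum of weights for 'Owner' = 246 + 236 = 482
Total weight = 3313
Weighted proportion = 482 / 3313 = 0.14548747

0.15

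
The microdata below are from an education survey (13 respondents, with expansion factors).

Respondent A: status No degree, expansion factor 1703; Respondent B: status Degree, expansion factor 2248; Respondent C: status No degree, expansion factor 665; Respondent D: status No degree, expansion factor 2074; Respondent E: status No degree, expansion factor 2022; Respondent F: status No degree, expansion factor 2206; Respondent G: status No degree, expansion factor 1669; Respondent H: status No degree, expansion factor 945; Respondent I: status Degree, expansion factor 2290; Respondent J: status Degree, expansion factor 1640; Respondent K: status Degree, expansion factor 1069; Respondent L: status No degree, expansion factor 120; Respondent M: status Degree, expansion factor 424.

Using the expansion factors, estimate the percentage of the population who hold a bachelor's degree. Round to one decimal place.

40.2

Sum of weights for 'Degree' = 2248 + 2290 + 1640 + 1069 + 424 = 7671
Total weight = 19075
Weighted proportion = 7671 / 19075 = 0.40214941 → 40.214941%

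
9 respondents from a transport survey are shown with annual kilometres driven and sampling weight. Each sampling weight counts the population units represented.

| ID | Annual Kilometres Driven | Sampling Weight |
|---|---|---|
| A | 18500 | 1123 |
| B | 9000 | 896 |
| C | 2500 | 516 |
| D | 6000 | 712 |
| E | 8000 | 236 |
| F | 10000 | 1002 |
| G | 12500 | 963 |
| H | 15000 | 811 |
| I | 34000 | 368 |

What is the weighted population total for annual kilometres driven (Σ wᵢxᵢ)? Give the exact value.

83024000

Weighted total = 18500×1123 + 9000×896 + 2500×516 + 6000×712 + 8000×236 + 10000×1002 + 12500×963 + 15000×811 + 34000×368
  = 20775500 + 8064000 + 1290000 + 4272000 + 1888000 + 10020000 + 12037500 + 12165000 + 12512000 = 83024000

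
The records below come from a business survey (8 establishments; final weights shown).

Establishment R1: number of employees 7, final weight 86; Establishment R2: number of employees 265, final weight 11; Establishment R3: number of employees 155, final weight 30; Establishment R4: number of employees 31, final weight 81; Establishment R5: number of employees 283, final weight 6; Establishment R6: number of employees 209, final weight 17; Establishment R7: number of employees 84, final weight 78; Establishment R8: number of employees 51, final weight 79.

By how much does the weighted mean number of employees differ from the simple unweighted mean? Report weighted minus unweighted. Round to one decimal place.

Unweighted sum = 7 + 265 + 155 + 31 + 283 + 209 + 84 + 51 = 1085
Unweighted mean = 1085 / 8 = 135.625
Weighted sum = 7×86 + 265×11 + 155×30 + 31×81 + 283×6 + 209×17 + 84×78 + 51×79
  = 26510
Sum of weights = 86 + 11 + 30 + 81 + 6 + 17 + 78 + 79 = 388
Weighted mean = 26510 / 388 = 68.324742
Difference (weighted minus unweighted) = -67.300258

-67.3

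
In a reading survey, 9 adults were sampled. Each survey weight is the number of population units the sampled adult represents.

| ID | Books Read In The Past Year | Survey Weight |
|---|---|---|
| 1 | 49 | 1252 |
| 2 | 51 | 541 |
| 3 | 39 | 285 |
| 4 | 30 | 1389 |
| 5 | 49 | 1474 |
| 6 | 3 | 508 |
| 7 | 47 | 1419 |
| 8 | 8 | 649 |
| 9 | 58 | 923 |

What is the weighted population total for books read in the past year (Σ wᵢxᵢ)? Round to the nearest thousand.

341000

Weighted total = 49×1252 + 51×541 + 39×285 + 30×1389 + 49×1474 + 3×508 + 47×1419 + 8×649 + 58×923
  = 61348 + 27591 + 11115 + 41670 + 72226 + 1524 + 66693 + 5192 + 53534 = 340893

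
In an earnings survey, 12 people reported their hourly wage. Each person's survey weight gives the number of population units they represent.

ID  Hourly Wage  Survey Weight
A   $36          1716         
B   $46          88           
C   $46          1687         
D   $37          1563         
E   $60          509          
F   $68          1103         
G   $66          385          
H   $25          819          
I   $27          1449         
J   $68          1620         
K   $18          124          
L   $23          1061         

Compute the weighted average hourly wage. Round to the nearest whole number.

Weighted sum = 36×1716 + 46×88 + 46×1687 + 37×1563 + 60×509 + 68×1103 + 66×385 + 25×819 + 27×1449 + 68×1620 + 18×124 + 23×1061
  = 61776 + 4048 + 77602 + 57831 + 30540 + 75004 + 25410 + 20475 + 39123 + 110160 + 2232 + 24403 = 528604
Sum of weights = 1716 + 88 + 1687 + 1563 + 509 + 1103 + 385 + 819 + 1449 + 1620 + 124 + 1061 = 12124
Weighted mean = 528604 / 12124 = 43.599802

44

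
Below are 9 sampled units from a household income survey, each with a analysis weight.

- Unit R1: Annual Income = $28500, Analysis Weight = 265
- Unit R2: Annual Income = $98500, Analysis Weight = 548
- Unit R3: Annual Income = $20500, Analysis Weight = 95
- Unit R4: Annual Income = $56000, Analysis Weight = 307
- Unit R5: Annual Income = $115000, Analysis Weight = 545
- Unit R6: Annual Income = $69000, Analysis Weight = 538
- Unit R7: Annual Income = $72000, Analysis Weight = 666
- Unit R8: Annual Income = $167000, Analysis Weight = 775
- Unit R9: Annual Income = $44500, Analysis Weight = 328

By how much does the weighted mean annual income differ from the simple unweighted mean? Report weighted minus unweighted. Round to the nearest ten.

17020

Unweighted sum = 28500 + 98500 + 20500 + 56000 + 115000 + 69000 + 72000 + 167000 + 44500 = 671000
Unweighted mean = 671000 / 9 = 74555.556
Weighted sum = 28500×265 + 98500×548 + 20500×95 + 56000×307 + 115000×545 + 69000×538 + 72000×666 + 167000×775 + 44500×328
  = 7552500 + 53978000 + 1947500 + 17192000 + 62675000 + 37122000 + 47952000 + 129425000 + 14596000 = 372440000
Sum of weights = 265 + 548 + 95 + 307 + 545 + 538 + 666 + 775 + 328 = 4067
Weighted mean = 372440000 / 4067 = 91576.1
Difference (weighted minus unweighted) = 17020.545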